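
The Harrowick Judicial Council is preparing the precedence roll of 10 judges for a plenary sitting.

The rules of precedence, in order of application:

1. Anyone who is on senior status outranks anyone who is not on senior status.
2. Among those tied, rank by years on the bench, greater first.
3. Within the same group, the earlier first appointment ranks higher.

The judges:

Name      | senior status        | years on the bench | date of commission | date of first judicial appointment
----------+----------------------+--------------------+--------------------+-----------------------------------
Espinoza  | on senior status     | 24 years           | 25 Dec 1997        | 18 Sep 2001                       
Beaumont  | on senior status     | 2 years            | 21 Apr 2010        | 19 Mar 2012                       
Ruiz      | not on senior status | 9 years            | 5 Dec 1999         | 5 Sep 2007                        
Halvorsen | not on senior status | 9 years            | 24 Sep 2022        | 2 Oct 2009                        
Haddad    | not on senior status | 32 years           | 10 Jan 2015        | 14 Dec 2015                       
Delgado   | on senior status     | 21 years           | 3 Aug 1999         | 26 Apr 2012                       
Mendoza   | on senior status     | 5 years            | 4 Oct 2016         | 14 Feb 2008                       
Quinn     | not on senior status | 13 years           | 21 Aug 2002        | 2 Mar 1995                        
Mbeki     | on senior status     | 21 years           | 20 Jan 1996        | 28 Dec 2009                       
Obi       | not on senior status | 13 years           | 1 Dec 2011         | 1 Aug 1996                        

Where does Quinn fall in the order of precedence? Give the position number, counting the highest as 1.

By the first rule: Espinoza, Mbeki, Delgado, Mendoza and Beaumont (each on senior status); then Haddad, Quinn, Obi, Ruiz and Halvorsen (each not on senior status).
Among Espinoza, Mbeki, Delgado, Mendoza and Beaumont, by years on the bench (higher first): Espinoza (24 years) before Mbeki and Delgado (21 years) before Mendoza (5 years) before Beaumont (2 years).
Among Mbeki and Delgado, by date of first judicial appointment (earlier first): Mbeki (28 Dec 2009) before Delgado (26 Apr 2012).
Among Haddad, Quinn, Obi, Ruiz and Halvorsen, by years on the bench (higher first): Haddad (32 years) before Quinn and Obi (13 years) before Ruiz and Halvorsen (9 years).
Among Quinn and Obi, by date of first judicial appointment (earlier first): Quinn (2 Mar 1995) before Obi (1 Aug 1996).
Among Ruiz and Halvorsen, by date of first judicial appointment (earlier first): Ruiz (5 Sep 2007) before Halvorsen (2 Oct 2009).
Order: Espinoza, Mbeki, Delgado, Mendoza, Beaumont, Haddad, Quinn, Obi, Ruiz, Halvorsen. So position 7.

7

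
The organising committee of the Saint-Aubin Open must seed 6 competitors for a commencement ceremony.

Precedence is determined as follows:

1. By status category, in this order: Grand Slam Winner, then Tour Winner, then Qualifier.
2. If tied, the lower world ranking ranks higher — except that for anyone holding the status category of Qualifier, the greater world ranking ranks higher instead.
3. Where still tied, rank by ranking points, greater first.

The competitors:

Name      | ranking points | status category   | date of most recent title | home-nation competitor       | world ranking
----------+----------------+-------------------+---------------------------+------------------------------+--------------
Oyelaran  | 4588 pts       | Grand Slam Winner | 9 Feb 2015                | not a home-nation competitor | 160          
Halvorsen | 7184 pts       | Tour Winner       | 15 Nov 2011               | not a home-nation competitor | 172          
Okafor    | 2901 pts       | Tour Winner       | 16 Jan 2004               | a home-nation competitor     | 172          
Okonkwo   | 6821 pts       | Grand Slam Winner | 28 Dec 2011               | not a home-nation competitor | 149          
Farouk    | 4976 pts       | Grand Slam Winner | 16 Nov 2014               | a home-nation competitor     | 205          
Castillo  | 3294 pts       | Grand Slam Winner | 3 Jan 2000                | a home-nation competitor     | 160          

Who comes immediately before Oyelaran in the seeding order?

Okonkwo

By status category: Okonkwo, Oyelaran, Castillo and Farouk (Grand Slam Winner); then Halvorsen and Okafor (Tour Winner).
Among Okonkwo, Oyelaran, Castillo and Farouk, by world ranking (lower first): Okonkwo (149) before Oyelaran and Castillo (160) before Farouk (205).
Among Oyelaran and Castillo, by ranking points (higher first): Oyelaran (4588 pts) before Castillo (3294 pts).
Halvorsen and Okafor both have world ranking 172, so the next rule applies.
Among Halvorsen and Okafor, by ranking points (higher first): Halvorsen (7184 pts) before Okafor (2901 pts).
Order: Okonkwo, Oyelaran, Castillo, Farouk, Halvorsen, Okafor.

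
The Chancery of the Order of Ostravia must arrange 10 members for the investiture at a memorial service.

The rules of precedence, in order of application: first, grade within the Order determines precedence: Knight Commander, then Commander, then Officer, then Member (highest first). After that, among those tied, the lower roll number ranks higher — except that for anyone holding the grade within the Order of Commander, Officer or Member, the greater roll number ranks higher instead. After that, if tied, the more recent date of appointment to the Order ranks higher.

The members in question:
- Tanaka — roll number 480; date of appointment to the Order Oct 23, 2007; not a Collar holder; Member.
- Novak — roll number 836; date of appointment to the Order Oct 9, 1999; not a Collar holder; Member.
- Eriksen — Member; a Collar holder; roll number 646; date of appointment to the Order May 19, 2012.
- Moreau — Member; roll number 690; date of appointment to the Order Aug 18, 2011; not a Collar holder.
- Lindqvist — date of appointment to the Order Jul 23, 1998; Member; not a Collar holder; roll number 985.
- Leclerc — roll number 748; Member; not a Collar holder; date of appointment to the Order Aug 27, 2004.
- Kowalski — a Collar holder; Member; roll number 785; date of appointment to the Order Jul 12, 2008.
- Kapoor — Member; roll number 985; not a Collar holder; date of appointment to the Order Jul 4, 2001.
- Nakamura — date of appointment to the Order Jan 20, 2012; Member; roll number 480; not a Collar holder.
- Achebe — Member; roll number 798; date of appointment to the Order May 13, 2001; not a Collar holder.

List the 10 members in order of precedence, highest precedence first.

By grade within the Order: Kapoor, Lindqvist, Novak, Achebe, Kowalski, Leclerc, Moreau, Eriksen, Nakamura and Tanaka (Member).
Among Kapoor, Lindqvist, Novak, Achebe, Kowalski, Leclerc, Moreau, Eriksen, Nakamura and Tanaka, by roll number (higher first) (reversed rule for this group): Kapoor and Lindqvist (985) before Novak (836) before Achebe (798) before Kowalski (785) before Leclerc (748) before Moreau (690) before Eriksen (646) before Nakamura and Tanaka (480).
Among Kapoor and Lindqvist, by date of appointment to the Order (later first): Kapoor (Jul 4, 2001) before Lindqvist (Jul 23, 1998).
Among Nakamura and Tanaka, by date of appointment to the Order (later first): Nakamura (Jan 20, 2012) before Tanaka (Oct 23, 2007).
Full order: Kapoor, Lindqvist, Novak, Achebe, Kowalski, Leclerc, Moreau, Eriksen, Nakamura, Tanaka.

Kapoor, Lindqvist, Novak, Achebe, Kowalski, Leclerc, Moreau, Eriksen, Nakamura, Tanaka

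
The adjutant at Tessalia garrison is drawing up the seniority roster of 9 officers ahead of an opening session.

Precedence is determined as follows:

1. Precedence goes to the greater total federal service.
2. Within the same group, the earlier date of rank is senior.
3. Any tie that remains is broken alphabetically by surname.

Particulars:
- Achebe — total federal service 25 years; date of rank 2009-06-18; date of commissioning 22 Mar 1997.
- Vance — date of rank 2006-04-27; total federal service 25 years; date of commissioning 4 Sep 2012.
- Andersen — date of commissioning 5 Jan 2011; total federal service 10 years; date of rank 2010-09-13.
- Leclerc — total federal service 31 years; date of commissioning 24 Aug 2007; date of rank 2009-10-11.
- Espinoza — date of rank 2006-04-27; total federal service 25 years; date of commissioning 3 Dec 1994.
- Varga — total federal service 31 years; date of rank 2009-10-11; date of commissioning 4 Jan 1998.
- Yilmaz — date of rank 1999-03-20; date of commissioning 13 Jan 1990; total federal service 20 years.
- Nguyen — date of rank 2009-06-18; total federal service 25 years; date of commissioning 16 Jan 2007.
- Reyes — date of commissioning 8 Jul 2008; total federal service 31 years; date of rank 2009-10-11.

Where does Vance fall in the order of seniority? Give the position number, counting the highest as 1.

5

By total federal service (higher first): Leclerc, Reyes and Varga (each 31 years); then Espinoza, Vance, Achebe and Nguyen (each 25 years); then Yilmaz (20 years); then Andersen (10 years).
Leclerc, Reyes and Varga all have date of rank 2009-10-11, so the next rule applies.
Among Leclerc, Reyes and Varga, alphabetically by surname: Leclerc before Reyes before Varga.
Among Espinoza, Vance, Achebe and Nguyen, by date of rank (earlier first): Espinoza and Vance (2006-04-27) before Achebe and Nguyen (2009-06-18).
Among Espinoza and Vance, alphabetically by surname: Espinoza before Vance.
Among Achebe and Nguyen, alphabetically by surname: Achebe before Nguyen.
Order: Leclerc, Reyes, Varga, Espinoza, Vance, Achebe, Nguyen, Yilmaz, Andersen. So position 5.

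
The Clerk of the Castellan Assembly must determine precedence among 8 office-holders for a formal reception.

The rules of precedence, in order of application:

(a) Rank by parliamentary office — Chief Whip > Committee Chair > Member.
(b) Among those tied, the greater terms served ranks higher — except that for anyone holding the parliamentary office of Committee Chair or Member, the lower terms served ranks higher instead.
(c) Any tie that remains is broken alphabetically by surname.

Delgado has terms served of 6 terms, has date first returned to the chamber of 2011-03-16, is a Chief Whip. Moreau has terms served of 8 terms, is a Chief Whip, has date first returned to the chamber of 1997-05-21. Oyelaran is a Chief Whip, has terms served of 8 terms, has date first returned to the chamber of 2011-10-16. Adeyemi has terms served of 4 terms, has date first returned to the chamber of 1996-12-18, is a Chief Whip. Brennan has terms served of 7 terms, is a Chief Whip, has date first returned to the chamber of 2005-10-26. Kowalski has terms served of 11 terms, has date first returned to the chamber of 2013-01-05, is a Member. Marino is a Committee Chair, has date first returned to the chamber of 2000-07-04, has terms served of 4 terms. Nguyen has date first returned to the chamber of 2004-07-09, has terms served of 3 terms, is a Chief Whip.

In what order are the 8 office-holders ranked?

By parliamentary office: Moreau, Oyelaran, Brennan, Delgado, Adeyemi and Nguyen (Chief Whip); then Marino (Committee Chair); then Kowalski (Member).
Among Moreau, Oyelaran, Brennan, Delgado, Adeyemi and Nguyen, by terms served (higher first): Moreau and Oyelaran (8 terms) before Brennan (7 terms) before Delgado (6 terms) before Adeyemi (4 terms) before Nguyen (3 terms).
Among Moreau and Oyelaran, alphabetically by surname: Moreau before Oyelaran.
Full order: Moreau, Oyelaran, Brennan, Delgado, Adeyemi, Nguyen, Marino, Kowalski.

Moreau, Oyelaran, Brennan, Delgado, Adeyemi, Nguyen, Marino, Kowalski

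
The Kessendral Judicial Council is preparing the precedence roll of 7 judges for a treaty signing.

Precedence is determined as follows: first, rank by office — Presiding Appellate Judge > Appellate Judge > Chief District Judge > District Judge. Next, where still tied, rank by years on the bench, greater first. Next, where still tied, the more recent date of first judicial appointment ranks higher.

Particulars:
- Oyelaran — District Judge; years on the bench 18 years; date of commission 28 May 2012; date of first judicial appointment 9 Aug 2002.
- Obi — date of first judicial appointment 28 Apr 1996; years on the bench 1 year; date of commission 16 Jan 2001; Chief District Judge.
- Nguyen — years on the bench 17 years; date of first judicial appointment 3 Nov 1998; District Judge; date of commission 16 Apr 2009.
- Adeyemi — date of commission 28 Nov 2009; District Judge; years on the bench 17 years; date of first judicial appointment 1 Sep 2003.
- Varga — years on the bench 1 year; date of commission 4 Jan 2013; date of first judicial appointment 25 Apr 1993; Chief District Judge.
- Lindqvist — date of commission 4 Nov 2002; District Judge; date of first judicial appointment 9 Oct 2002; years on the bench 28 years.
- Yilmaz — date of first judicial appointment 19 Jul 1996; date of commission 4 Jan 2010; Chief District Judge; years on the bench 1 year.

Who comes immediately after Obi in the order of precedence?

Varga

By office: Yilmaz, Obi and Varga (Chief District Judge); then Lindqvist, Oyelaran, Adeyemi and Nguyen (District Judge).
Yilmaz, Obi and Varga all have years on the bench 1 year, so the next rule applies.
Among Yilmaz, Obi and Varga, by date of first judicial appointment (later first): Yilmaz (19 Jul 1996) before Obi (28 Apr 1996) before Varga (25 Apr 1993).
Among Lindqvist, Oyelaran, Adeyemi and Nguyen, by years on the bench (higher first): Lindqvist (28 years) before Oyelaran (18 years) before Adeyemi and Nguyen (17 years).
Among Adeyemi and Nguyen, by date of first judicial appointment (later first): Adeyemi (1 Sep 2003) before Nguyen (3 Nov 1998).
Order: Yilmaz, Obi, Varga, Lindqvist, Oyelaran, Adeyemi, Nguyen.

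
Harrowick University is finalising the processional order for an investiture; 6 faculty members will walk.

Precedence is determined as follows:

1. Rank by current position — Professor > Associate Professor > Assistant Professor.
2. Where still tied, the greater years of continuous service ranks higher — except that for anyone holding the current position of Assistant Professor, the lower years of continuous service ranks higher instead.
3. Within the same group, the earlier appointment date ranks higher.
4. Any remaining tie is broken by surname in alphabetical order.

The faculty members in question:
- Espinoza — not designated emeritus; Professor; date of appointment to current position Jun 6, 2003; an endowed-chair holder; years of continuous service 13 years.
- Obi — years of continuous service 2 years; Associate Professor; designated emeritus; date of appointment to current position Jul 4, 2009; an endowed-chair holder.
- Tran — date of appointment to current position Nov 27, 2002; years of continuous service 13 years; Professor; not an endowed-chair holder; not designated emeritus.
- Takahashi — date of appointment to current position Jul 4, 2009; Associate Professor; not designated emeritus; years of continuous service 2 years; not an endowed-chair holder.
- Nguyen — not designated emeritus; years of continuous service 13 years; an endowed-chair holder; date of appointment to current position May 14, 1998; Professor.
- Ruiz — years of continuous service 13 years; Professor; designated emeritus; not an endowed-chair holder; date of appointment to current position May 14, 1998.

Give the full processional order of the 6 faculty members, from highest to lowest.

By current position: Nguyen, Ruiz, Tran and Espinoza (Professor); then Obi and Takahashi (Associate Professor).
Nguyen, Ruiz, Tran and Espinoza all have years of continuous service 13 years, so the next rule applies.
Among Nguyen, Ruiz, Tran and Espinoza, by date of appointment to current position (earlier first): Nguyen and Ruiz (May 14, 1998) before Tran (Nov 27, 2002) before Espinoza (Jun 6, 2003).
Among Nguyen and Ruiz, alphabetically by surname: Nguyen before Ruiz.
Obi and Takahashi both have years of continuous service 2 years, so the next rule applies.
Obi and Takahashi both have date of appointment to current position Jul 4, 2009, so the next rule applies.
Among Obi and Takahashi, alphabetically by surname: Obi before Takahashi.
Full order: Nguyen, Ruiz, Tran, Espinoza, Obi, Takahashi.

Nguyen, Ruiz, Tran, Espinoza, Obi, Takahashi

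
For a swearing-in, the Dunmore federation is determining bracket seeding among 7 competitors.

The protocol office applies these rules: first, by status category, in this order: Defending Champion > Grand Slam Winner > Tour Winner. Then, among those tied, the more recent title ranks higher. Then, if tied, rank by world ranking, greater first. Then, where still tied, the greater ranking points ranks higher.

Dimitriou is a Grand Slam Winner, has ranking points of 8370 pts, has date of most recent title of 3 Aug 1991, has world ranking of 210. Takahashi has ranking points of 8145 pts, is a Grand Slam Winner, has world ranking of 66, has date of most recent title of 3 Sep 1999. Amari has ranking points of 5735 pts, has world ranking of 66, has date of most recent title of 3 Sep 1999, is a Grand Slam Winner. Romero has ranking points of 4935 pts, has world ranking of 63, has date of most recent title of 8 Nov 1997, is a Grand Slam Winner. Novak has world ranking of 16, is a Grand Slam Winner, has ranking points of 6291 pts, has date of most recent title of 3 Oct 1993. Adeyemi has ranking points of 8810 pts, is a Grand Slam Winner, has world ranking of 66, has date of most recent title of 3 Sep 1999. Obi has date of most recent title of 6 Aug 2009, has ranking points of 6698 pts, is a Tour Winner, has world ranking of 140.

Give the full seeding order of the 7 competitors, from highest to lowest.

By status category: Adeyemi, Takahashi, Amari, Romero, Novak and Dimitriou (Grand Slam Winner); then Obi (Tour Winner).
Among Adeyemi, Takahashi, Amari, Romero, Novak and Dimitriou, by date of most recent title (later first): Adeyemi, Takahashi and Amari (3 Sep 1999) before Romero (8 Nov 1997) before Novak (3 Oct 1993) before Dimitriou (3 Aug 1991).
Adeyemi, Takahashi and Amari all have world ranking 66, so the next rule applies.
Among Adeyemi, Takahashi and Amari, by ranking points (higher first): Adeyemi (8810 pts) before Takahashi (8145 pts) before Amari (5735 pts).
Full order: Adeyemi, Takahashi, Amari, Romero, Novak, Dimitriou, Obi.

Adeyemi, Takahashi, Amari, Romero, Novak, Dimitriou, Obi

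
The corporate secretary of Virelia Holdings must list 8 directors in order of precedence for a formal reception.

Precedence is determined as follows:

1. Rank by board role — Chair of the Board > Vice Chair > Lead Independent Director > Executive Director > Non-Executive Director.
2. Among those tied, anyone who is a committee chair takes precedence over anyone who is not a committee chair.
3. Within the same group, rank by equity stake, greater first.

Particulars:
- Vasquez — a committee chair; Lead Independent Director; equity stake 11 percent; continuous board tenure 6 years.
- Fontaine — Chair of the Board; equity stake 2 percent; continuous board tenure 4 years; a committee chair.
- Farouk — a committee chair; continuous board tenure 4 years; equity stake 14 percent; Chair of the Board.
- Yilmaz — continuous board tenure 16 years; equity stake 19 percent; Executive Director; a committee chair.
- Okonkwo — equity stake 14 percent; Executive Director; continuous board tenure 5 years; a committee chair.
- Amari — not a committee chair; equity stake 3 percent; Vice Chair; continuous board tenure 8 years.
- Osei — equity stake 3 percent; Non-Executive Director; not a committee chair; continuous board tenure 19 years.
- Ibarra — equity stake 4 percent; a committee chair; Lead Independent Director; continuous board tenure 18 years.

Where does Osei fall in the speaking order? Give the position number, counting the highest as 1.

By board role: Farouk and Fontaine (Chair of the Board); then Amari (Vice Chair); then Vasquez and Ibarra (Lead Independent Director); then Yilmaz and Okonkwo (Executive Director); then Osei (Non-Executive Director).
Farouk and Fontaine are each a committee chair, so the next rule applies.
Among Farouk and Fontaine, by equity stake (higher first): Farouk (14 percent) before Fontaine (2 percent).
Vasquez and Ibarra are each a committee chair, so the next rule applies.
Among Vasquez and Ibarra, by equity stake (higher first): Vasquez (11 percent) before Ibarra (4 percent).
Yilmaz and Okonkwo are each a committee chair, so the next rule applies.
Among Yilmaz and Okonkwo, by equity stake (higher first): Yilmaz (19 percent) before Okonkwo (14 percent).
Order: Farouk, Fontaine, Amari, Vasquez, Ibarra, Yilmaz, Okonkwo, Osei. So position 8.

8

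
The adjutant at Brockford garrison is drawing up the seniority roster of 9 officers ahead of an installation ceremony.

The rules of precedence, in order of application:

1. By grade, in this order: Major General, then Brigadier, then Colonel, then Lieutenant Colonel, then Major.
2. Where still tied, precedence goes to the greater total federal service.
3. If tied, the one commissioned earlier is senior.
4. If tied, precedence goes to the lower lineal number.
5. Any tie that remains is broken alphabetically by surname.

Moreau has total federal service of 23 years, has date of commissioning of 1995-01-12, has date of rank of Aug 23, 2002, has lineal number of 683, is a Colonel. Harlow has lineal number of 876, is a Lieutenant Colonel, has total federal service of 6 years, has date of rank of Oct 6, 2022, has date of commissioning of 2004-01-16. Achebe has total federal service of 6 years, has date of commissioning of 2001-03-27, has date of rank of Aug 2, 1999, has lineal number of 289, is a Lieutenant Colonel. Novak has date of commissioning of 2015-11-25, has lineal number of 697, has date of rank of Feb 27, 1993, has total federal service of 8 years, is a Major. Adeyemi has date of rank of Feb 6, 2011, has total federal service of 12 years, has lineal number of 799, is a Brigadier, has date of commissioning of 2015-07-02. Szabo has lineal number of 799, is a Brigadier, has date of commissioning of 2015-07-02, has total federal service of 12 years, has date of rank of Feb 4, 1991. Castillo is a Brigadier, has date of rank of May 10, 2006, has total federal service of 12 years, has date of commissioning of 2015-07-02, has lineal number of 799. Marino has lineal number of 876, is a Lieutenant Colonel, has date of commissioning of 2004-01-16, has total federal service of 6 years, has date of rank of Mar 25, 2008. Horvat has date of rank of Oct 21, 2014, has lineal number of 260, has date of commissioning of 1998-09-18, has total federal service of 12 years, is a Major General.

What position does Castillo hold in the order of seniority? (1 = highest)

By grade: Horvat (Major General); then Adeyemi, Castillo and Szabo (Brigadier); then Moreau (Colonel); then Achebe, Harlow and Marino (Lieutenant Colonel); then Novak (Major).
Adeyemi, Castillo and Szabo all have total federal service 12 years, so the next rule applies.
Adeyemi, Castillo and Szabo all have date of commissioning 2015-07-02, so the next rule applies.
Adeyemi, Castillo and Szabo all have lineal number 799, so the next rule applies.
Among Adeyemi, Castillo and Szabo, alphabetically by surname: Adeyemi before Castillo before Szabo.
Achebe, Harlow and Marino all have total federal service 6 years, so the next rule applies.
Among Achebe, Harlow and Marino, by date of commissioning (earlier first): Achebe (2001-03-27) before Harlow and Marino (2004-01-16).
Harlow and Marino both have lineal number 876, so the next rule applies.
Among Harlow and Marino, alphabetically by surname: Harlow before Marino.
Order: Horvat, Adeyemi, Castillo, Szabo, Moreau, Achebe, Harlow, Marino, Novak. So position 3.

3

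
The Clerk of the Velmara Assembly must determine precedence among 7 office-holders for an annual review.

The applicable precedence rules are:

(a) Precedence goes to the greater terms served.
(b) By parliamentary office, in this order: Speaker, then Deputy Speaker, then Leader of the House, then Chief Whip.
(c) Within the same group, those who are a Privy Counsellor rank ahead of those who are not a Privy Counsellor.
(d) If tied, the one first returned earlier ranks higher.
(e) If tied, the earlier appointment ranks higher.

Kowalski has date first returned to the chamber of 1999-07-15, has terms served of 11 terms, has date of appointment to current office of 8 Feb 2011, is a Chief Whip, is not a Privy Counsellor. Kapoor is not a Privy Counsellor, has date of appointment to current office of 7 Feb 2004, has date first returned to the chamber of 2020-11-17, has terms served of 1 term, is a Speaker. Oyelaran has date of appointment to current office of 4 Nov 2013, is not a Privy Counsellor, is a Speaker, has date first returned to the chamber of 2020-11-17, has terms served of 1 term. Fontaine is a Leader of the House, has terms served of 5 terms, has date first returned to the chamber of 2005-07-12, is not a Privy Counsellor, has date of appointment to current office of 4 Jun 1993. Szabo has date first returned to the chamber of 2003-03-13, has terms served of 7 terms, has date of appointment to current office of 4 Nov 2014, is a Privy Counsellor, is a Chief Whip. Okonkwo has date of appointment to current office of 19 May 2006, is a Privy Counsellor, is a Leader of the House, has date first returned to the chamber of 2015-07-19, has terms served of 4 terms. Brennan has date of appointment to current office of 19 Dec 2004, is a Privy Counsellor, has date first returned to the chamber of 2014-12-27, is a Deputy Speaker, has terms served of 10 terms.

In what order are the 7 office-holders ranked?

Kowalski, Brennan, Szabo, Fontaine, Okonkwo, Kapoor, Oyelaran

By terms served (higher first): Kowalski (11 terms); then Brennan (10 terms); then Szabo (7 terms); then Fontaine (5 terms); then Okonkwo (4 terms); then Kapoor and Oyelaran (both 1 term).
Kapoor and Oyelaran are each Speaker, so the next rule applies.
Kapoor and Oyelaran are each not a Privy Counsellor, so the next rule applies.
Kapoor and Oyelaran both have date first returned to the chamber 2020-11-17, so the next rule applies.
Among Kapoor and Oyelaran, by date of appointment to current office (earlier first): Kapoor (7 Feb 2004) before Oyelaran (4 Nov 2013).
Full order: Kowalski, Brennan, Szabo, Fontaine, Okonkwo, Kapoor, Oyelaran.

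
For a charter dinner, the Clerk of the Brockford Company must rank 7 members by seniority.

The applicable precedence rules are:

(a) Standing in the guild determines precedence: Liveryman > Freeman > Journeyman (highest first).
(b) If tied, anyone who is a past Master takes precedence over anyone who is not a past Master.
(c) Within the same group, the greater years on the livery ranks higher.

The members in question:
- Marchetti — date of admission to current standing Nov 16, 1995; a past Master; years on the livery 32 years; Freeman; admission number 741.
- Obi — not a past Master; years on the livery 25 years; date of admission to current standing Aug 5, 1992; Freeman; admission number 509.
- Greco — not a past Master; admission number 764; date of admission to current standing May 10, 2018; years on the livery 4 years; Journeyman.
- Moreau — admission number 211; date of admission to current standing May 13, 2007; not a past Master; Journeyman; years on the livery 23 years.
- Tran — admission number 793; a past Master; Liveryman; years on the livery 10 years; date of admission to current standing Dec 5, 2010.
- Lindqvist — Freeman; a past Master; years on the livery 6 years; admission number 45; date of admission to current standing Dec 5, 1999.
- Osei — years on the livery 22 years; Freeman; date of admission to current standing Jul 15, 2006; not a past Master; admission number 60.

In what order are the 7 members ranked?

By standing in the guild: Tran (Liveryman); then Marchetti, Lindqvist, Obi and Osei (Freeman); then Moreau and Greco (Journeyman).
Among Marchetti, Lindqvist, Obi and Osei, a past Master before not a past Master: Marchetti and Lindqvist (a past Master) before Obi and Osei (not a past Master).
Among Marchetti and Lindqvist, by years on the livery (higher first): Marchetti (32 years) before Lindqvist (6 years).
Among Obi and Osei, by years on the livery (higher first): Obi (25 years) before Osei (22 years).
Moreau and Greco are each not a past Master, so the next rule applies.
Among Moreau and Greco, by years on the livery (higher first): Moreau (23 years) before Greco (4 years).
Full order: Tran, Marchetti, Lindqvist, Obi, Osei, Moreau, Greco.

Tran, Marchetti, Lindqvist, Obi, Osei, Moreau, Greco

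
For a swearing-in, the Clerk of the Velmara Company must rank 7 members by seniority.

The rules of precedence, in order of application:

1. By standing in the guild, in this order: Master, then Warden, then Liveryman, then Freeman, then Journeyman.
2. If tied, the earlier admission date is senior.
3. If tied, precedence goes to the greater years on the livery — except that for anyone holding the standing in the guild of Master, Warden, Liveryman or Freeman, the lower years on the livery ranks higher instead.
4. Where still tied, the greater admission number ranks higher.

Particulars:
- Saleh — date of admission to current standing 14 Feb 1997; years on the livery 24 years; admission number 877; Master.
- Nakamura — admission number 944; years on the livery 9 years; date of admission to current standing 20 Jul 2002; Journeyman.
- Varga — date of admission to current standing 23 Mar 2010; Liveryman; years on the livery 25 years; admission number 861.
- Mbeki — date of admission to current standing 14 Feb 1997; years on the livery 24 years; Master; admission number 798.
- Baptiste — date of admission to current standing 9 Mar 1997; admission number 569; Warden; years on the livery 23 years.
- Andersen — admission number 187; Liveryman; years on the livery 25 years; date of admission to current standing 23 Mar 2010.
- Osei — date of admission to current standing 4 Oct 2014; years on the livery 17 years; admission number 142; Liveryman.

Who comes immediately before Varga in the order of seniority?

Baptiste

By standing in the guild: Saleh and Mbeki (Master); then Baptiste (Warden); then Varga, Andersen and Osei (Liveryman); then Nakamura (Journeyman).
Saleh and Mbeki both have date of admission to current standing 14 Feb 1997, so the next rule applies.
Saleh and Mbeki both have years on the livery 24 years, so the next rule applies.
Among Saleh and Mbeki, by admission number (higher first): Saleh (877) before Mbeki (798).
Among Varga, Andersen and Osei, by date of admission to current standing (earlier first): Varga and Andersen (23 Mar 2010) before Osei (4 Oct 2014).
Varga and Andersen both have years on the livery 25 years, so the next rule applies.
Among Varga and Andersen, by admission number (higher first): Varga (861) before Andersen (187).
Order: Saleh, Mbeki, Baptiste, Varga, Andersen, Osei, Nakamura.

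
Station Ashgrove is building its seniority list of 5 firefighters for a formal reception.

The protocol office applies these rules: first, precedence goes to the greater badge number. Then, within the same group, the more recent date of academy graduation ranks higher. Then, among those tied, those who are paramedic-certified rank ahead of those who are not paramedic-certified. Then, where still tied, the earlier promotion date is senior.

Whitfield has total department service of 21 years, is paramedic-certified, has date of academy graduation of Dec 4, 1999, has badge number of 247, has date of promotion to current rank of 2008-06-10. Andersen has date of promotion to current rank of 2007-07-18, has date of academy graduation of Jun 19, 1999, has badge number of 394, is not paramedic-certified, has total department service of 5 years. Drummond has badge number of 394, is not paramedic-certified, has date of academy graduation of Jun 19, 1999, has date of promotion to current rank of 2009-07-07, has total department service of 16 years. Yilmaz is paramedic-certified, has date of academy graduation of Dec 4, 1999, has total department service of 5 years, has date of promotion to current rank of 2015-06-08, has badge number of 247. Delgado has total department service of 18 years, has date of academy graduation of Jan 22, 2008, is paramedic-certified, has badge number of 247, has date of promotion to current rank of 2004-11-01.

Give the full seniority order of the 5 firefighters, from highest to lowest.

Andersen, Drummond, Delgado, Whitfield, Yilmaz

By badge number (higher first): Andersen and Drummond (both 394); then Delgado, Whitfield and Yilmaz (each 247).
Andersen and Drummond both have date of academy graduation Jun 19, 1999, so the next rule applies.
Andersen and Drummond are each not paramedic-certified, so the next rule applies.
Among Andersen and Drummond, by date of promotion to current rank (earlier first): Andersen (2007-07-18) before Drummond (2009-07-07).
Among Delgado, Whitfield and Yilmaz, by date of academy graduation (later first): Delgado (Jan 22, 2008) before Whitfield and Yilmaz (Dec 4, 1999).
Whitfield and Yilmaz are each paramedic-certified, so the next rule applies.
Among Whitfield and Yilmaz, by date of promotion to current rank (earlier first): Whitfield (2008-06-10) before Yilmaz (2015-06-08).
Full order: Andersen, Drummond, Delgado, Whitfield, Yilmaz.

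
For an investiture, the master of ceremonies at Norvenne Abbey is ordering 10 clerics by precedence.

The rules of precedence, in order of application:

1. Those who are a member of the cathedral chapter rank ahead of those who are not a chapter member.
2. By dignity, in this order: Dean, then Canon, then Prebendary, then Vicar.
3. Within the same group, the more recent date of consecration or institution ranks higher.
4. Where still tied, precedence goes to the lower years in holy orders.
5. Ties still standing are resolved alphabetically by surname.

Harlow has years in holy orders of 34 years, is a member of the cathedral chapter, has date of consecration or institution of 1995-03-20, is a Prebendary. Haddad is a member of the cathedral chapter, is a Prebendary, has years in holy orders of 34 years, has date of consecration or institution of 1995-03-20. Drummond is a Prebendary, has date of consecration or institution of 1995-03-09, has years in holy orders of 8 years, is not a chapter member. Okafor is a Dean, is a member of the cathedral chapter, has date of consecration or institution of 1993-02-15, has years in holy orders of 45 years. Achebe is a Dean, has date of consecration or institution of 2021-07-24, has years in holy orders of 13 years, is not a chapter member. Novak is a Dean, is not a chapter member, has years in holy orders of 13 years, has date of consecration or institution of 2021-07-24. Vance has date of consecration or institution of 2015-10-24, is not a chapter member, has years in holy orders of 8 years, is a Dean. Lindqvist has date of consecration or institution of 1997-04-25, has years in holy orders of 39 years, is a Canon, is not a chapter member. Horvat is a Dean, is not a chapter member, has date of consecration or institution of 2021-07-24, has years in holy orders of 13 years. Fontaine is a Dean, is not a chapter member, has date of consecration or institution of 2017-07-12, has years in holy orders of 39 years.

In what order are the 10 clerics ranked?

Okafor, Haddad, Harlow, Achebe, Horvat, Novak, Fontaine, Vance, Lindqvist, Drummond

By the first rule: Okafor, Haddad and Harlow (each a member of the cathedral chapter); then Achebe, Horvat, Novak, Fontaine, Vance, Lindqvist and Drummond (each not a chapter member).
Among Okafor, Haddad and Harlow, by dignity: Okafor (Dean) before Haddad and Harlow (Prebendary).
Haddad and Harlow both have date of consecration or institution 1995-03-20, so the next rule applies.
Haddad and Harlow both have years in holy orders 34 years, so the next rule applies.
Among Haddad and Harlow, alphabetically by surname: Haddad before Harlow.
Among Achebe, Horvat, Novak, Fontaine, Vance, Lindqvist and Drummond, by dignity: Achebe, Horvat, Novak, Fontaine and Vance (Dean) before Lindqvist (Canon) before Drummond (Prebendary).
Among Achebe, Horvat, Novak, Fontaine and Vance, by date of consecration or institution (later first): Achebe, Horvat and Novak (2021-07-24) before Fontaine (2017-07-12) before Vance (2015-10-24).
Achebe, Horvat and Novak all have years in holy orders 13 years, so the next rule applies.
Among Achebe, Horvat and Novak, alphabetically by surname: Achebe before Horvat before Novak.
Full order: Okafor, Haddad, Harlow, Achebe, Horvat, Novak, Fontaine, Vance, Lindqvist, Drummond.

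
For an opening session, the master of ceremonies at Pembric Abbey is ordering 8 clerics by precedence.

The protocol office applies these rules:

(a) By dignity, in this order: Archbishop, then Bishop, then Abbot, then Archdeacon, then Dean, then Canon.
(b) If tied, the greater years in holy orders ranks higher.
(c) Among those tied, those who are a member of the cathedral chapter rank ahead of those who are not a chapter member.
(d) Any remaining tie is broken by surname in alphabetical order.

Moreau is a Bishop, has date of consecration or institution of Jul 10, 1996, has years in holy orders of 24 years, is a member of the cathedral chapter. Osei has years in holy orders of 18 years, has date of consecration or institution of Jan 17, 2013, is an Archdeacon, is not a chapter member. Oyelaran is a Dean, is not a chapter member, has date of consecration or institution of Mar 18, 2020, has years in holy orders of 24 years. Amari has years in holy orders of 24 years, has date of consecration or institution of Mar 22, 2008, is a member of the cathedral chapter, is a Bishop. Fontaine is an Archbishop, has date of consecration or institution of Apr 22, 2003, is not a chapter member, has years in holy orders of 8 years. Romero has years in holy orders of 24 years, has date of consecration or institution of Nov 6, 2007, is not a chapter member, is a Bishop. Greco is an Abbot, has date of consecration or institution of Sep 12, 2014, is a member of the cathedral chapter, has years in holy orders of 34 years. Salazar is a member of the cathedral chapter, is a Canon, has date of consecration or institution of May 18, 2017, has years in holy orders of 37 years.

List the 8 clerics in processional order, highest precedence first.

Fontaine, Amari, Moreau, Romero, Greco, Osei, Oyelaran, Salazar

By dignity: Fontaine (Archbishop); then Amari, Moreau and Romero (Bishop); then Greco (Abbot); then Osei (Archdeacon); then Oyelaran (Dean); then Salazar (Canon).
Amari, Moreau and Romero all have years in holy orders 24 years, so the next rule applies.
Among Amari, Moreau and Romero, a member of the cathedral chapter before not a chapter member: Amari and Moreau (a member of the cathedral chapter) before Romero (not a chapter member).
Among Amari and Moreau, alphabetically by surname: Amari before Moreau.
Full order: Fontaine, Amari, Moreau, Romero, Greco, Osei, Oyelaran, Salazar.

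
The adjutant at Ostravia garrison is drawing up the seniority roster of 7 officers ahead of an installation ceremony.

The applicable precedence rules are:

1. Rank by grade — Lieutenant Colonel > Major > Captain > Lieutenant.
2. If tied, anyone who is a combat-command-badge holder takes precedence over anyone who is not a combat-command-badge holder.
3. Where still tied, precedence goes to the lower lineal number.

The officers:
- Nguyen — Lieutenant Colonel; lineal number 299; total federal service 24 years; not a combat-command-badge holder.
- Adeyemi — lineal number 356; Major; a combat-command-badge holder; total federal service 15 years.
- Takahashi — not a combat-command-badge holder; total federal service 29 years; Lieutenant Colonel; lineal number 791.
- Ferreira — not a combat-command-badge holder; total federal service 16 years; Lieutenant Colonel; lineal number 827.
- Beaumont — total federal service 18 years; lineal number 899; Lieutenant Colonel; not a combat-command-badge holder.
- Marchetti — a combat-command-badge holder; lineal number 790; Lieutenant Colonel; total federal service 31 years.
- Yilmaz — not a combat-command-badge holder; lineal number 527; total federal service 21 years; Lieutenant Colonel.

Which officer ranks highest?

Marchetti

By grade: Marchetti, Nguyen, Yilmaz, Takahashi, Ferreira and Beaumont (Lieutenant Colonel); then Adeyemi (Major).
Among Marchetti, Nguyen, Yilmaz, Takahashi, Ferreira and Beaumont, a combat-command-badge holder before not a combat-command-badge holder: Marchetti (a combat-command-badge holder) before Nguyen, Yilmaz, Takahashi, Ferreira and Beaumont (not a combat-command-badge holder).
Among Nguyen, Yilmaz, Takahashi, Ferreira and Beaumont, by lineal number (lower first): Nguyen (299) before Yilmaz (527) before Takahashi (791) before Ferreira (827) before Beaumont (899).
Order: Marchetti, Nguyen, Yilmaz, Takahashi, Ferreira, Beaumont, Adeyemi.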